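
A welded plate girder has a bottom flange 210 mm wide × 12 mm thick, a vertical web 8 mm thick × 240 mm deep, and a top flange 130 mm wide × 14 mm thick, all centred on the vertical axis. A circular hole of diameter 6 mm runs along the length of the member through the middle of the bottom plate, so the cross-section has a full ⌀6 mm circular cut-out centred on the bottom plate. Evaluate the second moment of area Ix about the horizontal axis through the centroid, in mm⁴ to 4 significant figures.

Ix ≈ 7.709 × 10⁷ mm⁴

Decompose the section into non-overlapping parts with the origin at the bottom-left of its bounding rectangle.
Bottom plate: 210 × 12, A = 2 520 mm², y = 6 mm, Ī = 30 240 mm⁴.
Web plate: 8 × 240, A = 1 920 mm², y = 132 mm, Ī = 9 216 000 mm⁴.
Top plate: 130 × 14, A = 1 820 mm², y = 259 mm, Ī = 29726.7 mm⁴.
Hole (subtracted): ⌀6, A = 28.2743 mm², y = 6 mm, Ī = 63.6173 mm⁴.
Centroid: ȳ = ΣA·y / ΣA = 118.71 mm.
Transfer each piece to the horizontal axis through the centroid using Ī + A·d² with d = y − 118.71:
  bottom plate: d = -112.71 mm → contributes +32 043 372 mm⁴
  web plate: d = 13.2896 mm → contributes +9 555 100 mm⁴
  top plate: d = 140.29 mm → contributes +35 849 483 mm⁴
  hole: d = -112.71 mm → contributes −359 250 mm⁴
Total I = 77 088 705 mm⁴.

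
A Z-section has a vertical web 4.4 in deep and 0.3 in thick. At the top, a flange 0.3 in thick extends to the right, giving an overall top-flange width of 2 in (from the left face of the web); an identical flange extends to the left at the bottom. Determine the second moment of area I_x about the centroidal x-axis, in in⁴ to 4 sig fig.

I_x ≈ 6.424 in⁴

Break the section into simple shapes (no overlaps), measuring from the bottom-left corner of the bounding box.
Web: 0.3 × 4.4, A = 1.32 in², y = 2.2 in, Ī = 2.1296 in⁴.
Top flange (beyond web): 1.7 × 0.3, A = 0.51 in², y = 4.25 in, Ī = 0.003825 in⁴.
Bottom flange (beyond web): 1.7 × 0.3, A = 0.51 in², y = 0.15 in, Ī = 0.003825 in⁴.
Centroid: ȳ = ΣA·y / ΣA = 2.2 in.
Transfer each piece to the centroidal x-axis using Ī + A·d² with d = y − 2.2:
  web: d = 0 in → contributes +2.1296 in⁴
  top flange (beyond web): d = 2.05 in → contributes +2.1471 in⁴
  bottom flange (beyond web): d = -2.05 in → contributes +2.1471 in⁴
Total I = 6.4238 in⁴.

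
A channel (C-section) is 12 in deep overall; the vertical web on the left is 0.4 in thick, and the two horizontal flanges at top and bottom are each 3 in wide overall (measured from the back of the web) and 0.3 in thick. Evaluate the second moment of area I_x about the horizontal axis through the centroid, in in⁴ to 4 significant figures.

Break the section into simple shapes (no overlaps), measuring from the bottom-left corner of the bounding box.
Web: 0.4 × 12, A = 4.8 in², y = 6 in, Ī = 57.6 in⁴.
Top flange (beyond web): 2.6 × 0.3, A = 0.78 in², y = 11.85 in, Ī = 0.00585 in⁴.
Bottom flange (beyond web): 2.6 × 0.3, A = 0.78 in², y = 0.15 in, Ī = 0.00585 in⁴.
By symmetry the centroid is at mid-height, ȳ = 6 in.
Transfer each piece to the horizontal axis through the centroid using Ī + A·d² with d = y − 6:
  web: d = 0 in → contributes +57.6 in⁴
  top flange (beyond web): d = 5.85 in → contributes +26.6994 in⁴
  bottom flange (beyond web): d = -5.85 in → contributes +26.6994 in⁴
Total I = 110.999 in⁴.

I_x ≈ 111.0 in⁴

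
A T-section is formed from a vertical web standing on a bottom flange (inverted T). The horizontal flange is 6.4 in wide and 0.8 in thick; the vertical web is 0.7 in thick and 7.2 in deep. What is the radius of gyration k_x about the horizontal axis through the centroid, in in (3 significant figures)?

k_x ≈ 2.48 in

Decompose the section into non-overlapping parts with the origin at the bottom-left of its bounding rectangle.
Flange: 6.4 × 0.8, A = 5.12 in², y = 0.4 in, Ī = 0.27307 in⁴.
Web: 0.7 × 7.2, A = 5.04 in², y = 4.4 in, Ī = 21.773 in⁴.
Centroid: ȳ = ΣA·y / ΣA = 2.3843 in.
Transfer each piece to the horizontal axis through the centroid using Ī + A·d² with d = y − 2.3843:
  flange: d = -1.9843 in → contributes +20.432 in⁴
  web: d = 2.0157 in → contributes +42.252 in⁴
Total I = 62.683 in⁴.
Radius of gyration: k = √(I/A) = √(62.683 / 10.16) = 2.4839 in.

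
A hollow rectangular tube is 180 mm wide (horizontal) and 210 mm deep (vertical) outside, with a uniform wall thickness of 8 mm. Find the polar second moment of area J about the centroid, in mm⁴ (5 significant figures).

Break the section into simple shapes (no overlaps), measuring from the bottom-left corner of the bounding box.
Outer rectangle: 180 × 210, A = 37 800 mm², y = 105 mm, Ī = 138 915 000 mm⁴.
Inner void (subtracted): 164 × 194, A = 31 816 mm², y = 105 mm, Ī = 99 785 581 mm⁴.
By symmetry the centroid is at mid-height, ȳ = 105 mm.
All pieces are centred on the centroidal x-axis, so I = ΣĪ (holes subtracted) = 39 129 419 mm⁴.
Repeating about the centroidal y-axis gives I_y = 30 749 739 mm⁴.
Polar second moment: J = I_x + I_y = 69 879 157 mm⁴.

J ≈ 6.9879 × 10⁷ mm⁴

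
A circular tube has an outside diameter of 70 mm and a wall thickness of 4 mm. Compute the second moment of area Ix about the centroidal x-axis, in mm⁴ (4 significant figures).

Ix ≈ 4.533 × 10⁵ mm⁴

Treat the section as a set of non-overlapping primitives; coordinates are from the bounding-box lower-left.
Outer circle: ⌀70, A = 3848.45 mm², y = 35 mm, Ī = 1 178 588 mm⁴.
Bore (subtracted): ⌀62, A = 3019.07 mm², y = 35 mm, Ī = 725 332 mm⁴.
By symmetry the centroid is at mid-height, ȳ = 35 mm.
All pieces are centred on the centroidal x-axis, so I = ΣĪ (holes subtracted) = 453 256 mm⁴.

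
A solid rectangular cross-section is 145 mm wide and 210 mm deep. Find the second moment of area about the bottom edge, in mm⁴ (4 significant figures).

I_base ≈ 4.476 × 10⁸ mm⁴

The section: 145 × 210, A = 30 450 mm², y = 105 mm, Ī = 111 903 750 mm⁴.
Transfer it to the bottom edge using Ī + A·d² with d = y − 0:
  the section: d = 105 mm → contributes +447 615 000 mm⁴
Total I = 447 615 000 mm⁴.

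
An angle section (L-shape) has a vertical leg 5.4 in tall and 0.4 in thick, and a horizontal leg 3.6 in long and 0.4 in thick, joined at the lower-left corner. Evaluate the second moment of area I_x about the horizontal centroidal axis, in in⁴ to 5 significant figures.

Split into non-overlapping primitives; take the origin at the lower-left of the bounding box.
Vertical leg: 0.4 × 5.4, A = 2.16 in², y = 2.7 in, Ī = 5.2488 in⁴.
Horizontal leg (remainder): 3.2 × 0.4, A = 1.28 in², y = 0.2 in, Ī = 0.01706667 in⁴.
Centroid: ȳ = ΣA·y / ΣA = 1.769767 in.
Transfer each piece to the horizontal centroidal axis using Ī + A·d² with d = y − 1.769767:
  vertical leg: d = 0.9302326 in → contributes +7.117918 in⁴
  horizontal leg (remainder): d = -1.569767 in → contributes +3.171204 in⁴
Total I = 10.28912 in⁴.

I_x ≈ 10.289 in⁴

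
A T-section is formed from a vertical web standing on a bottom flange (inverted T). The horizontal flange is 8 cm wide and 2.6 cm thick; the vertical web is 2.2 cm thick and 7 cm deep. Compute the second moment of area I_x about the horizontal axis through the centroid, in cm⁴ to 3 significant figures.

Split into non-overlapping primitives; take the origin at the lower-left of the bounding box.
Flange: 8 × 2.6, A = 20.8 cm², y = 1.3 cm, Ī = 11.717 cm⁴.
Web: 2.2 × 7, A = 15.4 cm², y = 6.1 cm, Ī = 62.883 cm⁴.
Centroid: ȳ = ΣA·y / ΣA = 3.342 cm.
Transfer each piece to the horizontal axis through the centroid using Ī + A·d² with d = y − 3.342:
  flange: d = -2.042 cm → contributes +98.447 cm⁴
  web: d = 2.758 cm → contributes +180.03 cm⁴
Total I = 278.47 cm⁴.

I_x ≈ 278 cm⁴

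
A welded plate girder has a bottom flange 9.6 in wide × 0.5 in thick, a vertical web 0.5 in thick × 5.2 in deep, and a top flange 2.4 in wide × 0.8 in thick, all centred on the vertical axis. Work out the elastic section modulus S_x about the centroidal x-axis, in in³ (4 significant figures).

S_x ≈ 13.08 in³

Treat the section as a set of non-overlapping primitives; coordinates are from the bounding-box lower-left.
Bottom plate: 9.6 × 0.5, A = 4.8 in², y = 0.25 in, Ī = 0.1 in⁴.
Web plate: 0.5 × 5.2, A = 2.6 in², y = 3.1 in, Ī = 5.85867 in⁴.
Top plate: 2.4 × 0.8, A = 1.92 in², y = 6.1 in, Ī = 0.1024 in⁴.
Centroid: ȳ = ΣA·y / ΣA = 2.25021 in.
Transfer each piece to the centroidal x-axis using Ī + A·d² with d = y − 2.25021:
  bottom plate: d = -2.00021 in → contributes +19.3041 in⁴
  web plate: d = 0.849785 in → contributes +7.73622 in⁴
  top plate: d = 3.84979 in → contributes +28.5584 in⁴
Total I = 55.5988 in⁴.
Extreme fibre distance c = 4.24979 in; S = I/c = 13.0827 in³.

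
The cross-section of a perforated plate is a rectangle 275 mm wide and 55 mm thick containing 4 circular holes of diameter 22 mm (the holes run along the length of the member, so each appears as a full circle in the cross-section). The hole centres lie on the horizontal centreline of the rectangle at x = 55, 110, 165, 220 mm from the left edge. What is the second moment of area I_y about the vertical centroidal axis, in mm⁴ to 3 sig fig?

Split into non-overlapping primitives; take the origin at the lower-left of the bounding box.
Plate: 275 × 55, A = 15 125 mm², x = 137.5 mm, Ī = 95 319 010 mm⁴.
Hole 1 (subtracted): ⌀22, A = 380.13 mm², x = 55 mm, Ī = 11 499 mm⁴.
Hole 2 (subtracted): ⌀22, A = 380.13 mm², x = 110 mm, Ī = 11 499 mm⁴.
Hole 3 (subtracted): ⌀22, A = 380.13 mm², x = 165 mm, Ī = 11 499 mm⁴.
Hole 4 (subtracted): ⌀22, A = 380.13 mm², x = 220 mm, Ī = 11 499 mm⁴.
By symmetry the centroid is at mid-width, x̄ = 137.5 mm.
Transfer each piece to the vertical centroidal axis using Ī + A·d² with d = x − 137.5:
  plate: d = 0 mm → contributes +95 319 010 mm⁴
  hole 1: d = -82.5 mm → contributes −2 598 777 mm⁴
  hole 2: d = -27.5 mm → contributes −298 974 mm⁴
  hole 3: d = 27.5 mm → contributes −298 974 mm⁴
  hole 4: d = 82.5 mm → contributes −2 598 777 mm⁴
Total I = 89 523 507 mm⁴.

I_y ≈ 8.95 × 10⁷ mm⁴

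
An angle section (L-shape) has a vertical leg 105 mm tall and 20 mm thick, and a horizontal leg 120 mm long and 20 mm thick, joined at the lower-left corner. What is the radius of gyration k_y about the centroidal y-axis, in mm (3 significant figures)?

k_y ≈ 36.4 mm

Treat the section as a set of non-overlapping primitives; coordinates are from the bounding-box lower-left.
Vertical leg: 20 × 105, A = 2 100 mm², x = 10 mm, Ī = 70 000 mm⁴.
Horizontal leg (remainder): 100 × 20, A = 2 000 mm², x = 70 mm, Ī = 1 666 667 mm⁴.
Centroid: x̄ = ΣA·x / ΣA = 39.268 mm.
Transfer each piece to the centroidal y-axis using Ī + A·d² with d = x − 39.268:
  vertical leg: d = -29.268 mm → contributes +1 868 929 mm⁴
  horizontal leg (remainder): d = 30.732 mm → contributes +3 555 542 mm⁴
Total I = 5 424 472 mm⁴.
Radius of gyration: k = √(I/A) = √(5 424 472 / 4 100) = 36.374 mm.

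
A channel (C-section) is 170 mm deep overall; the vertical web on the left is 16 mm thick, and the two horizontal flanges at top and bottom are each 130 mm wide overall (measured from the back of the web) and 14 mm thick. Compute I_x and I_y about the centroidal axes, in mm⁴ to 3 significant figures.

I_x ≈ 2.60 × 10⁷ mm⁴, I_y ≈ 9.72 × 10⁶ mm⁴

Treat the section as a set of non-overlapping primitives; coordinates are from the bounding-box lower-left.
Web: 16 × 170, A = 2 720 mm², y = 85 mm, Ī = 6 550 667 mm⁴.
Top flange (beyond web): 114 × 14, A = 1 596 mm², y = 163 mm, Ī = 26 068 mm⁴.
Bottom flange (beyond web): 114 × 14, A = 1 596 mm², y = 7 mm, Ī = 26 068 mm⁴.
By symmetry the centroid is at mid-height, ȳ = 85 mm.
Transfer each piece to the centroidal x-axis using Ī + A·d² with d = y − 85:
  web: d = 0 mm → contributes +6 550 667 mm⁴
  top flange (beyond web): d = 78 mm → contributes +9 736 132 mm⁴
  bottom flange (beyond web): d = -78 mm → contributes +9 736 132 mm⁴
Total I = 26 022 931 mm⁴.
For the y-axis: x̄ = 43.095 mm.
Repeating about the centroidal y-axis gives I_y = 9 719 710 mm⁴.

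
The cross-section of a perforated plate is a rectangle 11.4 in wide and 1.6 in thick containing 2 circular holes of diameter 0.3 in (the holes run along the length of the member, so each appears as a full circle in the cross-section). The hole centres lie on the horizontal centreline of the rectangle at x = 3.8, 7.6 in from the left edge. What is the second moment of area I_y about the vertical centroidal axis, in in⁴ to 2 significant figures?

Decompose the section into non-overlapping parts with the origin at the bottom-left of its bounding rectangle.
Plate: 11.4 × 1.6, A = 18.24 in², x = 5.7 in, Ī = 197.5 in⁴.
Hole 1 (subtracted): ⌀0.3, A = 0.07069 in², x = 3.8 in, Ī = 0.0003976 in⁴.
Hole 2 (subtracted): ⌀0.3, A = 0.07069 in², x = 7.6 in, Ī = 0.0003976 in⁴.
By symmetry the centroid is at mid-width, x̄ = 5.7 in.
Transfer each piece to the vertical centroidal axis using Ī + A·d² with d = x − 5.7:
  plate: d = 0 in → contributes +197.5 in⁴
  hole 1: d = -1.9 in → contributes −0.2556 in⁴
  hole 2: d = 1.9 in → contributes −0.2556 in⁴
Total I = 197 in⁴.

I_y ≈ 200 in⁴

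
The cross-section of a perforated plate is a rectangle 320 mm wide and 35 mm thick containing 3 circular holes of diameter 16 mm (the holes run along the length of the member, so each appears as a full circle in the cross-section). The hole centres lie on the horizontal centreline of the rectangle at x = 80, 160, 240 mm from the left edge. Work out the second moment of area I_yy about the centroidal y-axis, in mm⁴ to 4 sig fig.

Break the section into simple shapes (no overlaps), measuring from the bottom-left corner of the bounding box.
Plate: 320 × 35, A = 11 200 mm², x = 160 mm, Ī = 95 573 333 mm⁴.
Hole 1 (subtracted): ⌀16, A = 201.062 mm², x = 80 mm, Ī = 3216.99 mm⁴.
Hole 2 (subtracted): ⌀16, A = 201.062 mm², x = 160 mm, Ī = 3216.99 mm⁴.
Hole 3 (subtracted): ⌀16, A = 201.062 mm², x = 240 mm, Ī = 3216.99 mm⁴.
By symmetry the centroid is at mid-width, x̄ = 160 mm.
Transfer each piece to the centroidal y-axis using Ī + A·d² with d = x − 160:
  plate: d = 0 mm → contributes +95 573 333 mm⁴
  hole 1: d = -80 mm → contributes −1 290 013 mm⁴
  hole 2: d = 0 mm → contributes −3216.99 mm⁴
  hole 3: d = 80 mm → contributes −1 290 013 mm⁴
Total I = 92 990 090 mm⁴.

I_yy ≈ 9.299 × 10⁷ mm⁴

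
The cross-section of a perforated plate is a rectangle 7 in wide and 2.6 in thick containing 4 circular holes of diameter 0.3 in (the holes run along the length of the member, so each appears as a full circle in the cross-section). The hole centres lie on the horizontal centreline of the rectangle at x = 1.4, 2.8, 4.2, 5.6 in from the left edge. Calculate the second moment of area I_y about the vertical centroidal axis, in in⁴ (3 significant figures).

I_y ≈ 73.6 in⁴

Treat the section as a set of non-overlapping primitives; coordinates are from the bounding-box lower-left.
Plate: 7 × 2.6, A = 18.2 in², x = 3.5 in, Ī = 74.317 in⁴.
Hole 1 (subtracted): ⌀0.3, A = 0.070686 in², x = 1.4 in, Ī = 0.00039761 in⁴.
Hole 2 (subtracted): ⌀0.3, A = 0.070686 in², x = 2.8 in, Ī = 0.00039761 in⁴.
Hole 3 (subtracted): ⌀0.3, A = 0.070686 in², x = 4.2 in, Ī = 0.00039761 in⁴.
Hole 4 (subtracted): ⌀0.3, A = 0.070686 in², x = 5.6 in, Ī = 0.00039761 in⁴.
By symmetry the centroid is at mid-width, x̄ = 3.5 in.
Transfer each piece to the vertical centroidal axis using Ī + A·d² with d = x − 3.5:
  plate: d = 0 in → contributes +74.317 in⁴
  hole 1: d = -2.1 in → contributes −0.31212 in⁴
  hole 2: d = -0.7 in → contributes −0.035034 in⁴
  hole 3: d = 0.7 in → contributes −0.035034 in⁴
  hole 4: d = 2.1 in → contributes −0.31212 in⁴
Total I = 73.622 in⁴.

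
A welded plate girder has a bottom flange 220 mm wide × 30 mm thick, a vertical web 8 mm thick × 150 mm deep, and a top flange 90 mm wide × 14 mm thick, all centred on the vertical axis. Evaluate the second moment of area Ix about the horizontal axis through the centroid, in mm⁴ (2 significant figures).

Ix ≈ 3.8 × 10⁷ mm⁴

Treat the section as a set of non-overlapping primitives; coordinates are from the bounding-box lower-left.
Bottom plate: 220 × 30, A = 6 600 mm², y = 15 mm, Ī = 495 000 mm⁴.
Web plate: 8 × 150, A = 1 200 mm², y = 105 mm, Ī = 2 250 000 mm⁴.
Top plate: 90 × 14, A = 1 260 mm², y = 187 mm, Ī = 20 580 mm⁴.
Centroid: ȳ = ΣA·y / ΣA = 50.84 mm.
Transfer each piece to the horizontal axis through the centroid using Ī + A·d² with d = y − 50.84:
  bottom plate: d = -35.84 mm → contributes +8 973 238 mm⁴
  web plate: d = 54.16 mm → contributes +5 769 829 mm⁴
  top plate: d = 136.2 mm → contributes +23 380 044 mm⁴
Total I = 38 123 111 mm⁴.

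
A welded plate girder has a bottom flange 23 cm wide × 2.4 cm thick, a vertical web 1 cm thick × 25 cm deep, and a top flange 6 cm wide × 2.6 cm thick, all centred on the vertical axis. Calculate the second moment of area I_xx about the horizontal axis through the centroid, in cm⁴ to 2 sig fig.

I_xx ≈ 1.2 × 10⁴ cm⁴

Split into non-overlapping primitives; take the origin at the lower-left of the bounding box.
Bottom plate: 23 × 2.4, A = 55.2 cm², y = 1.2 cm, Ī = 26.5 cm⁴.
Web plate: 1 × 25, A = 25 cm², y = 14.9 cm, Ī = 1 302 cm⁴.
Top plate: 6 × 2.6, A = 15.6 cm², y = 28.7 cm, Ī = 8.788 cm⁴.
Centroid: ȳ = ΣA·y / ΣA = 9.253 cm.
Transfer each piece to the horizontal axis through the centroid using Ī + A·d² with d = y − 9.253:
  bottom plate: d = -8.053 cm → contributes +3 606 cm⁴
  web plate: d = 5.647 cm → contributes +2 099 cm⁴
  top plate: d = 19.45 cm → contributes +5 908 cm⁴
Total I = 11 614 cm⁴.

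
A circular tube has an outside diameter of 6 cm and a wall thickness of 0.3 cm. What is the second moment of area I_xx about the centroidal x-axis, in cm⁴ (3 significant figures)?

Split into non-overlapping primitives; take the origin at the lower-left of the bounding box.
Outer circle: ⌀6, A = 28.274 cm², y = 3 cm, Ī = 63.617 cm⁴.
Bore (subtracted): ⌀5.4, A = 22.902 cm², y = 3 cm, Ī = 41.739 cm⁴.
By symmetry the centroid is at mid-height, ȳ = 3 cm.
All pieces are centred on the centroidal x-axis, so I = ΣĪ (holes subtracted) = 21.878 cm⁴.

I_xx ≈ 21.9 cm⁴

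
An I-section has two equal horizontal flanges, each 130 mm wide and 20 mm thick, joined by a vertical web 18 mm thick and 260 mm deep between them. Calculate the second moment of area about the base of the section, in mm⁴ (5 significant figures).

Break the section into simple shapes (no overlaps), measuring from the bottom-left corner of the bounding box.
Bottom flange: 130 × 20, A = 2 600 mm², y = 10 mm, Ī = 86666.67 mm⁴.
Web: 18 × 260, A = 4 680 mm², y = 150 mm, Ī = 26 364 000 mm⁴.
Top flange: 130 × 20, A = 2 600 mm², y = 290 mm, Ī = 86666.67 mm⁴.
Transfer each piece to the base of the section using Ī + A·d² with d = y − 0:
  bottom flange: d = 10 mm → contributes +346666.7 mm⁴
  web: d = 150 mm → contributes +131 664 000 mm⁴
  top flange: d = 290 mm → contributes +218 746 667 mm⁴
Total I = 350 757 333 mm⁴.

I_base ≈ 3.5076 × 10⁸ mm⁴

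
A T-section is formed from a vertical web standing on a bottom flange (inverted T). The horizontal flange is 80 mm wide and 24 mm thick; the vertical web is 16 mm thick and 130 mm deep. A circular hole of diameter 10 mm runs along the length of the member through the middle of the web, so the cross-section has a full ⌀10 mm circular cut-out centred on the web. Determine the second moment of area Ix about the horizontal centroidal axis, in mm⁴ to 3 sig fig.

Break the section into simple shapes (no overlaps), measuring from the bottom-left corner of the bounding box.
Flange: 80 × 24, A = 1 920 mm², y = 12 mm, Ī = 92 160 mm⁴.
Web: 16 × 130, A = 2 080 mm², y = 89 mm, Ī = 2 929 333 mm⁴.
Hole (subtracted): ⌀10, A = 78.54 mm², y = 89 mm, Ī = 490.87 mm⁴.
Centroid: ȳ = ΣA·y / ΣA = 51.3 mm.
Transfer each piece to the horizontal centroidal axis using Ī + A·d² with d = y − 51.3:
  flange: d = -39.3 mm → contributes +3 057 544 mm⁴
  web: d = 37.7 mm → contributes +5 885 655 mm⁴
  hole: d = 37.7 mm → contributes −112 120 mm⁴
Total I = 8 831 079 mm⁴.

Ix ≈ 8.83 × 10⁶ mm⁴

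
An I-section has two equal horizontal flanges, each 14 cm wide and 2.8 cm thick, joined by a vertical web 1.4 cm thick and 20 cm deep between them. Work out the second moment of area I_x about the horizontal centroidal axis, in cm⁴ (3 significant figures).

Break the section into simple shapes (no overlaps), measuring from the bottom-left corner of the bounding box.
Bottom flange: 14 × 2.8, A = 39.2 cm², y = 1.4 cm, Ī = 25.611 cm⁴.
Web: 1.4 × 20, A = 28 cm², y = 12.8 cm, Ī = 933.33 cm⁴.
Top flange: 14 × 2.8, A = 39.2 cm², y = 24.2 cm, Ī = 25.611 cm⁴.
By symmetry the centroid is at mid-height, ȳ = 12.8 cm.
Transfer each piece to the horizontal centroidal axis using Ī + A·d² with d = y − 12.8:
  bottom flange: d = -11.4 cm → contributes +5 120 cm⁴
  web: d = 0 cm → contributes +933.33 cm⁴
  top flange: d = 11.4 cm → contributes +5 120 cm⁴
Total I = 11 173 cm⁴.

I_x ≈ 1.12 × 10⁴ cm⁴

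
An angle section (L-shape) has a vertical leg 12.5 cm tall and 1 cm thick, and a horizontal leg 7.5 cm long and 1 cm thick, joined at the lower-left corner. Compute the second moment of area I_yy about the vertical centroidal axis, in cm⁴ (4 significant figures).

Break the section into simple shapes (no overlaps), measuring from the bottom-left corner of the bounding box.
Vertical leg: 1 × 12.5, A = 12.5 cm², x = 0.5 cm, Ī = 1.04167 cm⁴.
Horizontal leg (remainder): 6.5 × 1, A = 6.5 cm², x = 4.25 cm, Ī = 22.8854 cm⁴.
Centroid: x̄ = ΣA·x / ΣA = 1.78289 cm.
Transfer each piece to the vertical centroidal axis using Ī + A·d² with d = x − 1.78289:
  vertical leg: d = -1.28289 cm → contributes +21.6144 cm⁴
  horizontal leg (remainder): d = 2.46711 cm → contributes +62.4484 cm⁴
Total I = 84.0628 cm⁴.

I_yy ≈ 84.06 cm⁴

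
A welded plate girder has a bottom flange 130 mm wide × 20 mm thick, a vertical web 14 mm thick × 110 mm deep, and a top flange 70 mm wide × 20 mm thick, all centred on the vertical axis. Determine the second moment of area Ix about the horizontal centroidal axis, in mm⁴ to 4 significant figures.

Split into non-overlapping primitives; take the origin at the lower-left of the bounding box.
Bottom plate: 130 × 20, A = 2 600 mm², y = 10 mm, Ī = 86666.7 mm⁴.
Web plate: 14 × 110, A = 1 540 mm², y = 75 mm, Ī = 1 552 833 mm⁴.
Top plate: 70 × 20, A = 1 400 mm², y = 140 mm, Ī = 46666.7 mm⁴.
Centroid: ȳ = ΣA·y / ΣA = 60.9206 mm.
Transfer each piece to the horizontal centroidal axis using Ī + A·d² with d = y − 60.9206:
  bottom plate: d = -50.9206 mm → contributes +6 828 220 mm⁴
  web plate: d = 14.0794 mm → contributes +1 858 108 mm⁴
  top plate: d = 79.0794 mm → contributes +8 801 644 mm⁴
Total I = 17 487 972 mm⁴.

Ix ≈ 1.749 × 10⁷ mm⁴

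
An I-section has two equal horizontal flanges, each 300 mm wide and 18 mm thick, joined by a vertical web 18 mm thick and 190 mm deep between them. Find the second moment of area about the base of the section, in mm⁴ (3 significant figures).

Split into non-overlapping primitives; take the origin at the lower-left of the bounding box.
Bottom flange: 300 × 18, A = 5 400 mm², y = 9 mm, Ī = 145 800 mm⁴.
Web: 18 × 190, A = 3 420 mm², y = 113 mm, Ī = 10 288 500 mm⁴.
Top flange: 300 × 18, A = 5 400 mm², y = 217 mm, Ī = 145 800 mm⁴.
Transfer each piece to the base of the section using Ī + A·d² with d = y − 0:
  bottom flange: d = 9 mm → contributes +583 200 mm⁴
  web: d = 113 mm → contributes +53 958 480 mm⁴
  top flange: d = 217 mm → contributes +254 426 400 mm⁴
Total I = 308 968 080 mm⁴.

I_base ≈ 3.09 × 10⁸ mm⁴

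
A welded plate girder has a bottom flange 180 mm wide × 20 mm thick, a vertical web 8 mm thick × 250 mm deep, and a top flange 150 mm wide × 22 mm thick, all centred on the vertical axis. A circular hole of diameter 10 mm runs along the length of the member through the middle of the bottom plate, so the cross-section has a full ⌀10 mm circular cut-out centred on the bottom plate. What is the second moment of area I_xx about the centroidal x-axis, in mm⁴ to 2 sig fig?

Split into non-overlapping primitives; take the origin at the lower-left of the bounding box.
Bottom plate: 180 × 20, A = 3 600 mm², y = 10 mm, Ī = 120 000 mm⁴.
Web plate: 8 × 250, A = 2 000 mm², y = 145 mm, Ī = 10 416 667 mm⁴.
Top plate: 150 × 22, A = 3 300 mm², y = 281 mm, Ī = 133 100 mm⁴.
Hole (subtracted): ⌀10, A = 78.54 mm², y = 10 mm, Ī = 490.9 mm⁴.
Centroid: ȳ = ΣA·y / ΣA = 142 mm.
Transfer each piece to the centroidal x-axis using Ī + A·d² with d = y − 142:
  bottom plate: d = -132 mm → contributes +62 832 099 mm⁴
  web plate: d = 3.015 mm → contributes +10 434 848 mm⁴
  top plate: d = 139 mm → contributes +63 906 206 mm⁴
  hole: d = -132 mm → contributes −1 368 657 mm⁴
Total I = 135 804 496 mm⁴.

I_xx ≈ 1.4 × 10⁸ mm⁴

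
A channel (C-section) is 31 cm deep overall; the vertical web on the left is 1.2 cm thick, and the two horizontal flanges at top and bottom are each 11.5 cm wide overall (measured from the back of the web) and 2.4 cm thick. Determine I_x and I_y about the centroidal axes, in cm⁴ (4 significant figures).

Split into non-overlapping primitives; take the origin at the lower-left of the bounding box.
Web: 1.2 × 31, A = 37.2 cm², y = 15.5 cm, Ī = 2979.1 cm⁴.
Top flange (beyond web): 10.3 × 2.4, A = 24.72 cm², y = 29.8 cm, Ī = 11.8656 cm⁴.
Bottom flange (beyond web): 10.3 × 2.4, A = 24.72 cm², y = 1.2 cm, Ī = 11.8656 cm⁴.
By symmetry the centroid is at mid-height, ȳ = 15.5 cm.
Transfer each piece to the centroidal x-axis using Ī + A·d² with d = y − 15.5:
  web: d = 0 cm → contributes +2979.1 cm⁴
  top flange (beyond web): d = 14.3 cm → contributes +5066.86 cm⁴
  bottom flange (beyond web): d = -14.3 cm → contributes +5066.86 cm⁴
Total I = 13112.8 cm⁴.
For the y-axis: x̄ = 3.88116 cm.
Repeating about the centroidal y-axis gives I_y = 1143.4 cm⁴.

I_x ≈ 1.311 × 10⁴ cm⁴, I_y ≈ 1143 cm⁴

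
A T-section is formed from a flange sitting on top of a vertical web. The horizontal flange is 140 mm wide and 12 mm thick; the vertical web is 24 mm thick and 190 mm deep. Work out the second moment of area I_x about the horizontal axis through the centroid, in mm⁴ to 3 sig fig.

I_x ≈ 2.63 × 10⁷ mm⁴

Decompose the section into non-overlapping parts with the origin at the bottom-left of its bounding rectangle.
Flange: 140 × 12, A = 1 680 mm², y = 196 mm, Ī = 20 160 mm⁴.
Web: 24 × 190, A = 4 560 mm², y = 95 mm, Ī = 13 718 000 mm⁴.
Centroid: ȳ = ΣA·y / ΣA = 122.19 mm.
Transfer each piece to the horizontal axis through the centroid using Ī + A·d² with d = y − 122.19:
  flange: d = 73.808 mm → contributes +9 172 087 mm⁴
  web: d = -27.192 mm → contributes +17 089 762 mm⁴
Total I = 26 261 849 mm⁴.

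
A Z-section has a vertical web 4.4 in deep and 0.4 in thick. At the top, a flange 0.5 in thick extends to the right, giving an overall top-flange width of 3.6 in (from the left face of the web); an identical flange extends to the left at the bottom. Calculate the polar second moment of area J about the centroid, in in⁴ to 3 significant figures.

J ≈ 28.2 in⁴

Decompose the section into non-overlapping parts with the origin at the bottom-left of its bounding rectangle.
Web: 0.4 × 4.4, A = 1.76 in², y = 2.2 in, Ī = 2.8395 in⁴.
Top flange (beyond web): 3.2 × 0.5, A = 1.6 in², y = 4.15 in, Ī = 0.033333 in⁴.
Bottom flange (beyond web): 3.2 × 0.5, A = 1.6 in², y = 0.25 in, Ī = 0.033333 in⁴.
Centroid: ȳ = ΣA·y / ΣA = 2.2 in.
Transfer each piece to the centroidal x-axis using Ī + A·d² with d = y − 2.2:
  web: d = 0 in → contributes +2.8395 in⁴
  top flange (beyond web): d = 1.95 in → contributes +6.1173 in⁴
  bottom flange (beyond web): d = -1.95 in → contributes +6.1173 in⁴
Total I = 15.074 in⁴.
For the y-axis: x̄ = 3.4 in.
Repeating about the centroidal y-axis gives I_y = 13.122 in⁴.
Polar second moment: J = I_x + I_y = 28.196 in⁴.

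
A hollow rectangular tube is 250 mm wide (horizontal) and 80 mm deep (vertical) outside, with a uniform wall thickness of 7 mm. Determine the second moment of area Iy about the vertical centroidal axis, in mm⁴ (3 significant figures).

Iy ≈ 3.19 × 10⁷ mm⁴

Break the section into simple shapes (no overlaps), measuring from the bottom-left corner of the bounding box.
Outer rectangle: 250 × 80, A = 20 000 mm², x = 125 mm, Ī = 104 166 667 mm⁴.
Inner void (subtracted): 236 × 66, A = 15 576 mm², x = 125 mm, Ī = 72 293 408 mm⁴.
By symmetry the centroid is at mid-width, x̄ = 125 mm.
All pieces are centred on the vertical centroidal axis, so I = ΣĪ (holes subtracted) = 31 873 259 mm⁴.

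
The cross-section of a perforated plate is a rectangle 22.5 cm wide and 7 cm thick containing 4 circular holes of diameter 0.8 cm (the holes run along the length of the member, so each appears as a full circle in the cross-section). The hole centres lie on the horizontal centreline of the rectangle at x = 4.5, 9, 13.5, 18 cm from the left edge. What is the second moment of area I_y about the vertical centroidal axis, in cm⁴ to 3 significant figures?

I_y ≈ 6590 cm⁴

Treat the section as a set of non-overlapping primitives; coordinates are from the bounding-box lower-left.
Plate: 22.5 × 7, A = 157.5 cm², x = 11.25 cm, Ī = 6644.5 cm⁴.
Hole 1 (subtracted): ⌀0.8, A = 0.50265 cm², x = 4.5 cm, Ī = 0.020106 cm⁴.
Hole 2 (subtracted): ⌀0.8, A = 0.50265 cm², x = 9 cm, Ī = 0.020106 cm⁴.
Hole 3 (subtracted): ⌀0.8, A = 0.50265 cm², x = 13.5 cm, Ī = 0.020106 cm⁴.
Hole 4 (subtracted): ⌀0.8, A = 0.50265 cm², x = 18 cm, Ī = 0.020106 cm⁴.
By symmetry the centroid is at mid-width, x̄ = 11.25 cm.
Transfer each piece to the vertical centroidal axis using Ī + A·d² with d = x − 11.25:
  plate: d = 0 cm → contributes +6644.5 cm⁴
  hole 1: d = -6.75 cm → contributes −22.922 cm⁴
  hole 2: d = -2.25 cm → contributes −2.5648 cm⁴
  hole 3: d = 2.25 cm → contributes −2.5648 cm⁴
  hole 4: d = 6.75 cm → contributes −22.922 cm⁴
Total I = 6593.6 cm⁴.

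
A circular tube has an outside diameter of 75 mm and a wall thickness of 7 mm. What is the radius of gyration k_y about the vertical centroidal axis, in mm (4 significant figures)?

k_y ≈ 24.17 mm

Treat the section as a set of non-overlapping primitives; coordinates are from the bounding-box lower-left.
Outer circle: ⌀75, A = 4417.86 mm², x = 37.5 mm, Ī = 1 553 156 mm⁴.
Bore (subtracted): ⌀61, A = 2922.47 mm², x = 37.5 mm, Ī = 679 656 mm⁴.
By symmetry the centroid is at mid-width, x̄ = 37.5 mm.
All pieces are centred on the vertical centroidal axis, so I = ΣĪ (holes subtracted) = 873 499 mm⁴.
Radius of gyration: k = √(I/A) = √(873 499 / 1495.4) = 24.1687 mm.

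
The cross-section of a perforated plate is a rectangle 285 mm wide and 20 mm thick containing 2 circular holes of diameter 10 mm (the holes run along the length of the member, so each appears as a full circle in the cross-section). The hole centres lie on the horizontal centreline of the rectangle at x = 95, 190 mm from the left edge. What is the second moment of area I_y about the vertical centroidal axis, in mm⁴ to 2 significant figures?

Treat the section as a set of non-overlapping primitives; coordinates are from the bounding-box lower-left.
Plate: 285 × 20, A = 5 700 mm², x = 142.5 mm, Ī = 38 581 875 mm⁴.
Hole 1 (subtracted): ⌀10, A = 78.54 mm², x = 95 mm, Ī = 490.9 mm⁴.
Hole 2 (subtracted): ⌀10, A = 78.54 mm², x = 190 mm, Ī = 490.9 mm⁴.
By symmetry the centroid is at mid-width, x̄ = 142.5 mm.
Transfer each piece to the vertical centroidal axis using Ī + A·d² with d = x − 142.5:
  plate: d = 0 mm → contributes +38 581 875 mm⁴
  hole 1: d = -47.5 mm → contributes −177 696 mm⁴
  hole 2: d = 47.5 mm → contributes −177 696 mm⁴
Total I = 38 226 482 mm⁴.

I_y ≈ 3.8 × 10⁷ mm⁴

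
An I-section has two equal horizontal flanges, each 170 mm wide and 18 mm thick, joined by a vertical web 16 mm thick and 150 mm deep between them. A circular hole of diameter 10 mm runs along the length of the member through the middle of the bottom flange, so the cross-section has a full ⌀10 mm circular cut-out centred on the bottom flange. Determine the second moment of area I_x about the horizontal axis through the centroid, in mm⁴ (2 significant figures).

I_x ≈ 4.7 × 10⁷ mm⁴

Split into non-overlapping primitives; take the origin at the lower-left of the bounding box.
Bottom flange: 170 × 18, A = 3 060 mm², y = 9 mm, Ī = 82 620 mm⁴.
Web: 16 × 150, A = 2 400 mm², y = 93 mm, Ī = 4 500 000 mm⁴.
Top flange: 170 × 18, A = 3 060 mm², y = 177 mm, Ī = 82 620 mm⁴.
Hole (subtracted): ⌀10, A = 78.54 mm², y = 9 mm, Ī = 490.9 mm⁴.
Centroid: ȳ = ΣA·y / ΣA = 93.78 mm.
Transfer each piece to the horizontal axis through the centroid using Ī + A·d² with d = y − 93.78:
  bottom flange: d = -84.78 mm → contributes +22 077 624 mm⁴
  web: d = -0.7815 mm → contributes +4 501 466 mm⁴
  top flange: d = 83.22 mm → contributes +21 274 075 mm⁴
  hole: d = -84.78 mm → contributes −565 028 mm⁴
Total I = 47 288 136 mm⁴.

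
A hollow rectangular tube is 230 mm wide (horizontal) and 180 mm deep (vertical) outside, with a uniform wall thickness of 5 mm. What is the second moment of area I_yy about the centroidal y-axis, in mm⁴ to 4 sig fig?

Split into non-overlapping primitives; take the origin at the lower-left of the bounding box.
Outer rectangle: 230 × 180, A = 41 400 mm², x = 115 mm, Ī = 182 505 000 mm⁴.
Inner void (subtracted): 220 × 170, A = 37 400 mm², x = 115 mm, Ī = 150 846 667 mm⁴.
By symmetry the centroid is at mid-width, x̄ = 115 mm.
All pieces are centred on the centroidal y-axis, so I = ΣĪ (holes subtracted) = 31 658 333 mm⁴.

I_yy ≈ 3.166 × 10⁷ mm⁴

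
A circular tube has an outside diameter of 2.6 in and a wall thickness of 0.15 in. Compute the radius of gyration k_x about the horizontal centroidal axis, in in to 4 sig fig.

k_x ≈ 0.8678 in

Break the section into simple shapes (no overlaps), measuring from the bottom-left corner of the bounding box.
Outer circle: ⌀2.6, A = 5.30929 in², y = 1.3 in, Ī = 2.24318 in⁴.
Bore (subtracted): ⌀2.3, A = 4.15476 in², y = 1.3 in, Ī = 1.37367 in⁴.
By symmetry the centroid is at mid-height, ȳ = 1.3 in.
All pieces are centred on the horizontal centroidal axis, so I = ΣĪ (holes subtracted) = 0.869509 in⁴.
Radius of gyration: k = √(I/A) = √(0.869509 / 1.15454) = 0.867828 in.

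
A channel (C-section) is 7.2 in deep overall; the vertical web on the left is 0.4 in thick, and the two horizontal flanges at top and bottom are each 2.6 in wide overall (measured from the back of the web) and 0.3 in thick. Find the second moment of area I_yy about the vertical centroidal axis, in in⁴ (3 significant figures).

I_yy ≈ 2.10 in⁴

Split into non-overlapping primitives; take the origin at the lower-left of the bounding box.
Web: 0.4 × 7.2, A = 2.88 in², x = 0.2 in, Ī = 0.0384 in⁴.
Top flange (beyond web): 2.2 × 0.3, A = 0.66 in², x = 1.5 in, Ī = 0.2662 in⁴.
Bottom flange (beyond web): 2.2 × 0.3, A = 0.66 in², x = 1.5 in, Ī = 0.2662 in⁴.
Centroid: x̄ = ΣA·x / ΣA = 0.60857 in.
Transfer each piece to the vertical centroidal axis using Ī + A·d² with d = x − 0.60857:
  web: d = -0.40857 in → contributes +0.51916 in⁴
  top flange (beyond web): d = 0.89143 in → contributes +0.79067 in⁴
  bottom flange (beyond web): d = 0.89143 in → contributes +0.79067 in⁴
Total I = 2.1005 in⁴.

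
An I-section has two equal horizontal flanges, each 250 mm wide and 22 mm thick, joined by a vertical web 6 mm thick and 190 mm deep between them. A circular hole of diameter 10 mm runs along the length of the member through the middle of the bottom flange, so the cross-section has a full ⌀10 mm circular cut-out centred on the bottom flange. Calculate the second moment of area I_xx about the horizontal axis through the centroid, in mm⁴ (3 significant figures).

Break the section into simple shapes (no overlaps), measuring from the bottom-left corner of the bounding box.
Bottom flange: 250 × 22, A = 5 500 mm², y = 11 mm, Ī = 221 833 mm⁴.
Web: 6 × 190, A = 1 140 mm², y = 117 mm, Ī = 3 429 500 mm⁴.
Top flange: 250 × 22, A = 5 500 mm², y = 223 mm, Ī = 221 833 mm⁴.
Hole (subtracted): ⌀10, A = 78.54 mm², y = 11 mm, Ī = 490.87 mm⁴.
Centroid: ȳ = ΣA·y / ΣA = 117.69 mm.
Transfer each piece to the horizontal axis through the centroid using Ī + A·d² with d = y − 117.69:
  bottom flange: d = -106.69 mm → contributes +62 827 266 mm⁴
  web: d = -0.69023 mm → contributes +3 430 043 mm⁴
  top flange: d = 105.31 mm → contributes +61 217 642 mm⁴
  hole: d = -106.69 mm → contributes −894 494 mm⁴
Total I = 126 580 456 mm⁴.

I_xx ≈ 1.27 × 10⁸ mm⁴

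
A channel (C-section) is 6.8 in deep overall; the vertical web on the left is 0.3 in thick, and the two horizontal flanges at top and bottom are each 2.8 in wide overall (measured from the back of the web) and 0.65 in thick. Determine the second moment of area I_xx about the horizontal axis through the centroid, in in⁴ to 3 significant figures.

I_xx ≈ 38.7 in⁴

Treat the section as a set of non-overlapping primitives; coordinates are from the bounding-box lower-left.
Web: 0.3 × 6.8, A = 2.04 in², y = 3.4 in, Ī = 7.8608 in⁴.
Top flange (beyond web): 2.5 × 0.65, A = 1.625 in², y = 6.475 in, Ī = 0.057214 in⁴.
Bottom flange (beyond web): 2.5 × 0.65, A = 1.625 in², y = 0.325 in, Ī = 0.057214 in⁴.
By symmetry the centroid is at mid-height, ȳ = 3.4 in.
Transfer each piece to the horizontal axis through the centroid using Ī + A·d² with d = y − 3.4:
  web: d = 0 in → contributes +7.8608 in⁴
  top flange (beyond web): d = 3.075 in → contributes +15.423 in⁴
  bottom flange (beyond web): d = -3.075 in → contributes +15.423 in⁴
Total I = 38.706 in⁴.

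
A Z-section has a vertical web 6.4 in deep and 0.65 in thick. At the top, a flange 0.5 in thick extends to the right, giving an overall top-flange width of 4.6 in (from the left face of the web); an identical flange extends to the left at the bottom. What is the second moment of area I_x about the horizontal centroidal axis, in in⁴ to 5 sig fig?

I_x ≈ 48.657 in⁴

Treat the section as a set of non-overlapping primitives; coordinates are from the bounding-box lower-left.
Web: 0.65 × 6.4, A = 4.16 in², y = 3.2 in, Ī = 14.19947 in⁴.
Top flange (beyond web): 3.95 × 0.5, A = 1.975 in², y = 6.15 in, Ī = 0.04114583 in⁴.
Bottom flange (beyond web): 3.95 × 0.5, A = 1.975 in², y = 0.25 in, Ī = 0.04114583 in⁴.
Centroid: ȳ = ΣA·y / ΣA = 3.2 in.
Transfer each piece to the horizontal centroidal axis using Ī + A·d² with d = y − 3.2:
  web: d = 0 in → contributes +14.19947 in⁴
  top flange (beyond web): d = 2.95 in → contributes +17.22858 in⁴
  bottom flange (beyond web): d = -2.95 in → contributes +17.22858 in⁴
Total I = 48.65663 in⁴.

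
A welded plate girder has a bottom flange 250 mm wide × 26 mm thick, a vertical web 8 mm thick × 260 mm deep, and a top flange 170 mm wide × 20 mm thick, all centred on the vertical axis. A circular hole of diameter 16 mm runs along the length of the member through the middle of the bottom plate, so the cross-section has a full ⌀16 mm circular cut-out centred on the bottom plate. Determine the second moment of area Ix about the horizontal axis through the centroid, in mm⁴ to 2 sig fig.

Break the section into simple shapes (no overlaps), measuring from the bottom-left corner of the bounding box.
Bottom plate: 250 × 26, A = 6 500 mm², y = 13 mm, Ī = 366 167 mm⁴.
Web plate: 8 × 260, A = 2 080 mm², y = 156 mm, Ī = 11 717 333 mm⁴.
Top plate: 170 × 20, A = 3 400 mm², y = 296 mm, Ī = 113 333 mm⁴.
Hole (subtracted): ⌀16, A = 201.1 mm², y = 13 mm, Ī = 3 217 mm⁴.
Centroid: ȳ = ΣA·y / ΣA = 119.9 mm.
Transfer each piece to the horizontal axis through the centroid using Ī + A·d² with d = y − 119.9:
  bottom plate: d = -106.9 mm → contributes +74 701 273 mm⁴
  web plate: d = 36.06 mm → contributes +14 422 002 mm⁴
  top plate: d = 176.1 mm → contributes +105 503 517 mm⁴
  hole: d = -106.9 mm → contributes −2 302 595 mm⁴
Total I = 192 324 196 mm⁴.

Ix ≈ 1.9 × 10⁸ mm⁴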